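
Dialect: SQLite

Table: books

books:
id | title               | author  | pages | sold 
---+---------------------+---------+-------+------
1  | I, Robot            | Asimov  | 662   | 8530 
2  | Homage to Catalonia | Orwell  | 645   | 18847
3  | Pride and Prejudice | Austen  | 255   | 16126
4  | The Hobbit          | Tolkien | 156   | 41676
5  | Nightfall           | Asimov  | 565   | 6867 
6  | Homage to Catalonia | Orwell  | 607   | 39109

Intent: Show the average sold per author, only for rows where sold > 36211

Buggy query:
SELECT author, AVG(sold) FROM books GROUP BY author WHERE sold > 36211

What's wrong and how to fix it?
Bug: WHERE cannot follow GROUP BY

Fix: Move the WHERE clause before GROUP BY

Corrected query:
SELECT author, AVG(sold) FROM books WHERE sold > 36211 GROUP BY author

Result:
author  | AVG(sold)
--------+----------
Orwell  | 39109    
Tolkien | 41676    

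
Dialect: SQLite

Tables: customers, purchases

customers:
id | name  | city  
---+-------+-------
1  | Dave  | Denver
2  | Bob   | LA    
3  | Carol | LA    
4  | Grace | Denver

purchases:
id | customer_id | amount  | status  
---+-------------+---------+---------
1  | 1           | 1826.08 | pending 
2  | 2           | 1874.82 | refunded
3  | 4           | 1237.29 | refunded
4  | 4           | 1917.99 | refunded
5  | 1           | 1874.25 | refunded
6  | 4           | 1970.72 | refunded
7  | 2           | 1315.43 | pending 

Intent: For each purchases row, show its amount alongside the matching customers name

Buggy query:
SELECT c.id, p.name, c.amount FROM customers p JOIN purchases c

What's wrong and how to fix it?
Bug: Missing join condition: each purchases row is matched to all customers rows instead of just its own

Fix: Specify the join condition linking the foreign key to the parent id

Corrected query:
SELECT c.id, p.name, c.amount FROM customers p JOIN purchases c ON c.customer_id = p.id

Result:
id | name  | amount 
---+-------+--------
1  | Dave  | 1826.08
2  | Bob   | 1874.82
3  | Grace | 1237.29
4  | Grace | 1917.99
5  | Dave  | 1874.25
6  | Grace | 1970.72
7  | Bob   | 1315.43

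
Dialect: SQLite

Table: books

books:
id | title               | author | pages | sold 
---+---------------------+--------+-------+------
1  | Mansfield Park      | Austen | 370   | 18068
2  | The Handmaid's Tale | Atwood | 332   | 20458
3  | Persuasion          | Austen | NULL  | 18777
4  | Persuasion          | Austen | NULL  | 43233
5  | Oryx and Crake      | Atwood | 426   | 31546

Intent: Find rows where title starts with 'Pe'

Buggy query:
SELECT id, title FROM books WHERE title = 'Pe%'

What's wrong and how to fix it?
Bug: '=' compares the literal string including the % character; pattern matching needs LIKE

Fix: Use LIKE for wildcard pattern matching

Corrected query:
SELECT id, title FROM books WHERE title LIKE 'Pe%'

Result:
id | title     
---+-----------
3  | Persuasion
4  | Persuasion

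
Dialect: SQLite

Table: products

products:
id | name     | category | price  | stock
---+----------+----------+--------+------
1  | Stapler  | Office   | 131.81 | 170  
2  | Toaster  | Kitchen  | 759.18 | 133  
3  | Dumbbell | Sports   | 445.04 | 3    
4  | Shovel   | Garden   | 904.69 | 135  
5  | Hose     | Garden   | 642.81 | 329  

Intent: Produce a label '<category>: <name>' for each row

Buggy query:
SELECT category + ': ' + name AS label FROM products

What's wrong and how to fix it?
Bug: '+' is numeric addition; on text columns SQLite converts them to 0 instead of concatenating

Fix: Replace + with || to concatenate text

Corrected query:
SELECT category || ': ' || name AS label FROM products

Result:
label           
----------------
Office: Stapler 
Kitchen: Toaster
Sports: Dumbbell
Garden: Shovel  
Garden: Hose    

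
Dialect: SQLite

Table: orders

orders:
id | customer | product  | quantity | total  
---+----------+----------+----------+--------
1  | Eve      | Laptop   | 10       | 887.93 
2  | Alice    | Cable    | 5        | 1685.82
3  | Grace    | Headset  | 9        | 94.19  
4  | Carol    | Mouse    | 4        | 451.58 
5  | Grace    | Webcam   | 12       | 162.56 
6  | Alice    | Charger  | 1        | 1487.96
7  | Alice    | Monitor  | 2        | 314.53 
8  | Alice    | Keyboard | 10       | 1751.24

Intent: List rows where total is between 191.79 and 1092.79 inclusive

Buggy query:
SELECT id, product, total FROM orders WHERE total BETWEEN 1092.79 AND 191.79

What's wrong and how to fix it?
Bug: BETWEEN expects the lower bound first; with 1092.79 AND 191.79 the range is empty

Fix: Swap the bounds so the smaller value comes first

Corrected query:
SELECT id, product, total FROM orders WHERE total BETWEEN 191.79 AND 1092.79

Result:
id | product | total 
---+---------+-------
1  | Laptop  | 887.93
4  | Mouse   | 451.58
7  | Monitor | 314.53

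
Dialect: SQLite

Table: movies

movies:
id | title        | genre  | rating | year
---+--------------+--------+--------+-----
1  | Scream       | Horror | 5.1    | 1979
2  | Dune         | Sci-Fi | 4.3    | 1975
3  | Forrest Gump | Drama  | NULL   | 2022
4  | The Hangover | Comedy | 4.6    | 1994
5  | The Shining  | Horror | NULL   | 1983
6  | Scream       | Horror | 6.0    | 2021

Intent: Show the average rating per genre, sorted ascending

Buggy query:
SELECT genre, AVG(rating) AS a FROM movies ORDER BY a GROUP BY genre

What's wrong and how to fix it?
Bug: ORDER BY appears before GROUP BY; SQL clause order requires GROUP BY first

Fix: Reorder: SELECT … FROM … GROUP BY … ORDER BY …

Corrected query:
SELECT genre, AVG(rating) AS a FROM movies GROUP BY genre ORDER BY a

Result:
genre  | a   
-------+-----
Drama  | NULL
Sci-Fi | 4.3 
Comedy | 4.6 
Horror | 5.55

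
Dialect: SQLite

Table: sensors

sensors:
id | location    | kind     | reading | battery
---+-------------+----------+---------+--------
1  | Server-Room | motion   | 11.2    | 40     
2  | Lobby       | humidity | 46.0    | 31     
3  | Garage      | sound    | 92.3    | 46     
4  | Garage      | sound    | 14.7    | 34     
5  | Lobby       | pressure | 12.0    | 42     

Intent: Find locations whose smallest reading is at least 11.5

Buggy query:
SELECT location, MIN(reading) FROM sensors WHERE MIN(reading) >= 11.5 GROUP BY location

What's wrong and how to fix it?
Bug: MIN() in WHERE is a misuse of aggregate

Fix: Replace WHERE with HAVING after the GROUP BY

Corrected query:
SELECT location, MIN(reading) FROM sensors GROUP BY location HAVING MIN(reading) >= 11.5

Result:
location | MIN(reading)
---------+-------------
Garage   | 14.7        
Lobby    | 12          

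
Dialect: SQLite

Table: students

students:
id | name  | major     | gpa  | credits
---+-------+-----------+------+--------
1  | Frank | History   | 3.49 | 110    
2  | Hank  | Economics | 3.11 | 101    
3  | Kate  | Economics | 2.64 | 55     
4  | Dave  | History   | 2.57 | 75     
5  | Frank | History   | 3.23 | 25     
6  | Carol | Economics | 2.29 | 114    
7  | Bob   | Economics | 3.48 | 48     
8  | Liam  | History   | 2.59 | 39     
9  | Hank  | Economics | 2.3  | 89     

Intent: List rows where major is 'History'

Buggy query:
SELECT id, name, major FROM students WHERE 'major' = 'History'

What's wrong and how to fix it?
Bug: Single quotes denote string literals in SQL; the column name is being compared as a constant string

Fix: Reference the column as major without single quotes

Corrected query:
SELECT id, name, major FROM students WHERE major = 'History'

Result:
id | name  | major  
---+-------+--------
1  | Frank | History
4  | Dave  | History
5  | Frank | History
8  | Liam  | History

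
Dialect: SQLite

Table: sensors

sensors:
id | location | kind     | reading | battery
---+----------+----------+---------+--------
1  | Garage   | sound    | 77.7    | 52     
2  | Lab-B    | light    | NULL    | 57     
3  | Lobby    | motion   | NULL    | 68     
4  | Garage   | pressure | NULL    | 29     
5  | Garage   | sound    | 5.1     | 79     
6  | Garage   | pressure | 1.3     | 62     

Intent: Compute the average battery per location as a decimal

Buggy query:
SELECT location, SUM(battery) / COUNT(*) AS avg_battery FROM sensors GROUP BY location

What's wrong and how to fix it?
Bug: Both operands are integers, so '/' performs integer division and truncates

Fix: Multiply by 1.0 (or CAST to REAL) to force floating-point division

Corrected query:
SELECT location, SUM(battery) * 1.0 / COUNT(*) AS avg_battery FROM sensors GROUP BY location

Result:
location | avg_battery
---------+------------
Garage   | 55.5       
Lab-B    | 57         
Lobby    | 68         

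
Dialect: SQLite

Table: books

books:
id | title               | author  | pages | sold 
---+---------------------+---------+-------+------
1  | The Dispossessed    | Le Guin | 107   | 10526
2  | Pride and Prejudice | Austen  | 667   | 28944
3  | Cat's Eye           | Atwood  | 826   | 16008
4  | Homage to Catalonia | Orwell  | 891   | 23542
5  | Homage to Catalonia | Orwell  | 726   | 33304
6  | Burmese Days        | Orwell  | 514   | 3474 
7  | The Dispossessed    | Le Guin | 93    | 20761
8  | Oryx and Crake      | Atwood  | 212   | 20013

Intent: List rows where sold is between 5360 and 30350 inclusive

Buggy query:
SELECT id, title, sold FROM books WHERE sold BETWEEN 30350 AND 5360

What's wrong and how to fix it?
Bug: The bounds are reversed; BETWEEN a AND b requires a <= b to match anything

Fix: Write BETWEEN 5360 AND 30350

Corrected query:
SELECT id, title, sold FROM books WHERE sold BETWEEN 5360 AND 30350

Result:
id | title               | sold 
---+---------------------+------
1  | The Dispossessed    | 10526
2  | Pride and Prejudice | 28944
3  | Cat's Eye           | 16008
4  | Homage to Catalonia | 23542
7  | The Dispossessed    | 20761
8  | Oryx and Crake      | 20013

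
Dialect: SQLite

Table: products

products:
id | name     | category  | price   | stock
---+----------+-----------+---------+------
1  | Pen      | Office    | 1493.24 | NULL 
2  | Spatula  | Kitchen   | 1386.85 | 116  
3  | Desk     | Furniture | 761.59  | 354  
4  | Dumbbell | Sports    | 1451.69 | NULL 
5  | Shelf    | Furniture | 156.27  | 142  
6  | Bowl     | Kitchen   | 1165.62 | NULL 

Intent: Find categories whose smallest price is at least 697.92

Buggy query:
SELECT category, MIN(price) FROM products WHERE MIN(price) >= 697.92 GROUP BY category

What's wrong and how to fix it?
Bug: MIN() in WHERE is a misuse of aggregate

Fix: Use HAVING for the per-group MIN condition

Corrected query:
SELECT category, MIN(price) FROM products GROUP BY category HAVING MIN(price) >= 697.92

Result:
category | MIN(price)
---------+-----------
Kitchen  | 1165.62   
Office   | 1493.24   
Sports   | 1451.69   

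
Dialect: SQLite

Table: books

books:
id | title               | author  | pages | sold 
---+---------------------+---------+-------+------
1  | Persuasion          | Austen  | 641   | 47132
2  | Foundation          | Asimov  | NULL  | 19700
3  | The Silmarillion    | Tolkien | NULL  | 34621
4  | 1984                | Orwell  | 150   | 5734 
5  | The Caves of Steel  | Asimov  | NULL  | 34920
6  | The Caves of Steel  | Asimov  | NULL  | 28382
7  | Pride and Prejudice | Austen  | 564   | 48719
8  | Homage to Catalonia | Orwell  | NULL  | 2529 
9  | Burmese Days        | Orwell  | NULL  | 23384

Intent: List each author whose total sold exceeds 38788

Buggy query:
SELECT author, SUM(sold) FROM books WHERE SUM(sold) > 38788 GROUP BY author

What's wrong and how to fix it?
Bug: SUM(sold) is an aggregate, but WHERE filters rows before aggregation

Fix: Use HAVING (which filters groups after aggregation) instead of WHERE

Corrected query:
SELECT author, SUM(sold) FROM books GROUP BY author HAVING SUM(sold) > 38788

Result:
author | SUM(sold)
-------+----------
Asimov | 83002    
Austen | 95851    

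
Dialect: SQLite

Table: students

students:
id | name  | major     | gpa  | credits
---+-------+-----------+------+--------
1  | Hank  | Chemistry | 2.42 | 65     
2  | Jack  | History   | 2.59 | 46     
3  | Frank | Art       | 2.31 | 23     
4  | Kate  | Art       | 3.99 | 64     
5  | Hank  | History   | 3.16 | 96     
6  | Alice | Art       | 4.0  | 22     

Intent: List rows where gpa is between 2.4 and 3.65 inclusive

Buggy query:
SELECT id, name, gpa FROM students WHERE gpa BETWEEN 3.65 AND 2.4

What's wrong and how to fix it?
Bug: The bounds are reversed; BETWEEN a AND b requires a <= b to match anything

Fix: Write BETWEEN 2.4 AND 3.65

Corrected query:
SELECT id, name, gpa FROM students WHERE gpa BETWEEN 2.4 AND 3.65

Result:
id | name | gpa 
---+------+-----
1  | Hank | 2.42
2  | Jack | 2.59
5  | Hank | 3.16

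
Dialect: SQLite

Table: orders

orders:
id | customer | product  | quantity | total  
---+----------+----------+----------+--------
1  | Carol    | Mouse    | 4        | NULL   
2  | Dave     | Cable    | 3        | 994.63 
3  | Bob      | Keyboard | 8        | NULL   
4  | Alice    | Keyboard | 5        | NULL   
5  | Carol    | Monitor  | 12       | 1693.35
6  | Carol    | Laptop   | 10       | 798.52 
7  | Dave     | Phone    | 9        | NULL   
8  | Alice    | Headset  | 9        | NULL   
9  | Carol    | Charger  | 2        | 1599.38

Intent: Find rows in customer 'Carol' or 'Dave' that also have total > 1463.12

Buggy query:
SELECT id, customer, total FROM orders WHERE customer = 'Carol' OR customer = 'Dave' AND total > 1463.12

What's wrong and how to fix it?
Bug: AND binds tighter than OR, so this parses as customer = 'Carol' OR (customer = 'Dave' AND total > 1463.12)

Fix: Group the OR with parentheses (or use IN), then AND the threshold

Corrected query:
SELECT id, customer, total FROM orders WHERE (customer = 'Carol' OR customer = 'Dave') AND total > 1463.12

Result:
id | customer | total  
---+----------+--------
5  | Carol    | 1693.35
9  | Carol    | 1599.38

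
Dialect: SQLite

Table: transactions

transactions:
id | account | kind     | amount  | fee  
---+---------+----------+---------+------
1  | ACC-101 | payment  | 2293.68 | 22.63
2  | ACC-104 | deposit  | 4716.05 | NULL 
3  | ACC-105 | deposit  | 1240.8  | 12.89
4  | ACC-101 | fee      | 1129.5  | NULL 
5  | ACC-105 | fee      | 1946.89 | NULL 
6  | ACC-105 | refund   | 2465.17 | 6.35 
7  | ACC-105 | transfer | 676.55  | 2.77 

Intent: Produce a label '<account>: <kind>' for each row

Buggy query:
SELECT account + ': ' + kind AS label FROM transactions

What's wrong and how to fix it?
Bug: SQLite uses || for string concatenation; + coerces text to numbers (yielding 0)

Fix: Replace + with || to concatenate text

Corrected query:
SELECT account || ': ' || kind AS label FROM transactions

Result:
label            
-----------------
ACC-101: payment 
ACC-104: deposit 
ACC-105: deposit 
ACC-101: fee     
ACC-105: fee     
ACC-105: refund  
ACC-105: transfer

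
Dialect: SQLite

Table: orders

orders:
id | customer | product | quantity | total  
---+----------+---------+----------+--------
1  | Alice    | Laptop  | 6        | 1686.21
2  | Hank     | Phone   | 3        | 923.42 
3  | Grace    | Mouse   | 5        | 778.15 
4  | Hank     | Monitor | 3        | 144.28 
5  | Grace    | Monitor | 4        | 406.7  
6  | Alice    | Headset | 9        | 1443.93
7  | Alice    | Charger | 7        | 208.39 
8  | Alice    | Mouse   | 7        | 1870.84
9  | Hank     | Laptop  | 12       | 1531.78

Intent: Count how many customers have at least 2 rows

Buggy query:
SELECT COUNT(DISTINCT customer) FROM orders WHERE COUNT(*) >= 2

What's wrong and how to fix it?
Bug: WHERE filters individual rows, not groups, so a group-level COUNT is invalid there

Fix: Group first with HAVING COUNT(*) >= 2, then COUNT the resulting groups

Corrected query:
SELECT COUNT(*) FROM (SELECT customer FROM orders GROUP BY customer HAVING COUNT(*) >= 2)

Result:
COUNT(*)
--------
3       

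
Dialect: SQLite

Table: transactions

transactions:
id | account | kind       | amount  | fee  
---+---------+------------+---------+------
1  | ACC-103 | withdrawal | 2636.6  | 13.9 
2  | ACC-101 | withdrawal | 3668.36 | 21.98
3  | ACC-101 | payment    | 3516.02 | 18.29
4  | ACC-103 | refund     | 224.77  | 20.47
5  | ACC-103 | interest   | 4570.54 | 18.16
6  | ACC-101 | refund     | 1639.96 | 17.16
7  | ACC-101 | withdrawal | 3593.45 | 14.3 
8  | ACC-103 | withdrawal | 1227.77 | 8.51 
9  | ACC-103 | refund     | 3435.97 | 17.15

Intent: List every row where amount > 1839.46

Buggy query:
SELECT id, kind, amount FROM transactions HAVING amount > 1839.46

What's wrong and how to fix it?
Bug: HAVING filters the output of aggregation, but this query has no GROUP BY and no aggregate functions, so SQLite rejects it (HAVING clause on a non-aggregate query); the condition here is per row

Fix: Replace HAVING with WHERE since the condition applies to individual rows

Corrected query:
SELECT id, kind, amount FROM transactions WHERE amount > 1839.46

Result:
id | kind       | amount 
---+------------+--------
1  | withdrawal | 2636.6 
2  | withdrawal | 3668.36
3  | payment    | 3516.02
5  | interest   | 4570.54
7  | withdrawal | 3593.45
9  | refund     | 3435.97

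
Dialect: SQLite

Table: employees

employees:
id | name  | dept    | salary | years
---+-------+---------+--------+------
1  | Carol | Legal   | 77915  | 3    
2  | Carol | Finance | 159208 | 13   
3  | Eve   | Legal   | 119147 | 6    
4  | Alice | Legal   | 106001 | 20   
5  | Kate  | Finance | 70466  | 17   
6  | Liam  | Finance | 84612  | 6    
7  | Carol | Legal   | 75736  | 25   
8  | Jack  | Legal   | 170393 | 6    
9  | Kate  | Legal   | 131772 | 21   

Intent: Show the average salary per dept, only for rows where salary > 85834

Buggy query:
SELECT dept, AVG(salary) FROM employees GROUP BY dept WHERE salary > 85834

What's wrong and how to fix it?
Bug: Row-level WHERE must come before GROUP BY in the clause order

Fix: Place WHERE between FROM and GROUP BY

Corrected query:
SELECT dept, AVG(salary) FROM employees WHERE salary > 85834 GROUP BY dept

Result:
dept    | AVG(salary)
--------+------------
Finance | 159208     
Legal   | 131828.25  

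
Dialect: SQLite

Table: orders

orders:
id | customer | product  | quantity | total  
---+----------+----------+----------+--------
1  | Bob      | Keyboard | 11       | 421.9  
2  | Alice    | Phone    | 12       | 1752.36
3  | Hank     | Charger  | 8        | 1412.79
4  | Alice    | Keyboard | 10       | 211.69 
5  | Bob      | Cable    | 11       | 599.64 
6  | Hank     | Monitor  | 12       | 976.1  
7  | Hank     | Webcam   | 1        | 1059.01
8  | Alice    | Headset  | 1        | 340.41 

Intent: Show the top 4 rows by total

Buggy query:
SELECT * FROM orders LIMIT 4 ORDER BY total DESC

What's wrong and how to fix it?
Bug: LIMIT must come after ORDER BY

Fix: Sort with ORDER BY, then apply LIMIT

Corrected query:
SELECT * FROM orders ORDER BY total DESC LIMIT 4

Result:
id | customer | product | quantity | total  
---+----------+---------+----------+--------
2  | Alice    | Phone   | 12       | 1752.36
3  | Hank     | Charger | 8        | 1412.79
7  | Hank     | Webcam  | 1        | 1059.01
6  | Hank     | Monitor | 12       | 976.1  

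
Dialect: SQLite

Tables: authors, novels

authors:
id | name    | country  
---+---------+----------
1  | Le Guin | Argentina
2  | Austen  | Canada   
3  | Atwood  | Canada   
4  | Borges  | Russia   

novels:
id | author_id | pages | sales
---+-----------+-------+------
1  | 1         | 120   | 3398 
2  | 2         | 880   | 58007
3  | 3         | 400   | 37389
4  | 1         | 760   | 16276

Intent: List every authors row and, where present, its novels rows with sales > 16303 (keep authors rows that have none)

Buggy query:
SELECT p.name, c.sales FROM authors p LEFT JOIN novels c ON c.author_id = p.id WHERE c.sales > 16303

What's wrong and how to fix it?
Bug: Filtering c.sales in WHERE discards the NULL rows produced by LEFT JOIN, turning it into an inner join

Fix: Put 'c.sales > 16303' in the JOIN's ON clause instead of WHERE

Corrected query:
SELECT p.name, c.sales FROM authors p LEFT JOIN novels c ON c.author_id = p.id AND c.sales > 16303

Result:
name    | sales
--------+------
Le Guin | NULL 
Austen  | 58007
Atwood  | 37389
Borges  | NULL 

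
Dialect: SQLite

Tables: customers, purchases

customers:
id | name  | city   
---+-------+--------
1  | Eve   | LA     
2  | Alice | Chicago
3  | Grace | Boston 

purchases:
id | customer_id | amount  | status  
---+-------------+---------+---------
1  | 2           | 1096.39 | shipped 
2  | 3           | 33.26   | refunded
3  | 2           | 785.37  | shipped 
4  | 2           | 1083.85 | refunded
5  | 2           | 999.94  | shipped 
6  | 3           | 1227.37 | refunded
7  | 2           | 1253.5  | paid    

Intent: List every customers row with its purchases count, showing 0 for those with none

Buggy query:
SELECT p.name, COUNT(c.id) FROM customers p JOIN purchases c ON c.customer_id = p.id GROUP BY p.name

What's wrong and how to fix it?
Bug: INNER JOIN drops customers rows that have no matching purchases rows

Fix: Switch to LEFT JOIN to retain unmatched parent rows

Corrected query:
SELECT p.name, COUNT(c.id) FROM customers p LEFT JOIN purchases c ON c.customer_id = p.id GROUP BY p.name

Result:
name  | COUNT(c.id)
------+------------
Alice | 5          
Eve   | 0          
Grace | 2          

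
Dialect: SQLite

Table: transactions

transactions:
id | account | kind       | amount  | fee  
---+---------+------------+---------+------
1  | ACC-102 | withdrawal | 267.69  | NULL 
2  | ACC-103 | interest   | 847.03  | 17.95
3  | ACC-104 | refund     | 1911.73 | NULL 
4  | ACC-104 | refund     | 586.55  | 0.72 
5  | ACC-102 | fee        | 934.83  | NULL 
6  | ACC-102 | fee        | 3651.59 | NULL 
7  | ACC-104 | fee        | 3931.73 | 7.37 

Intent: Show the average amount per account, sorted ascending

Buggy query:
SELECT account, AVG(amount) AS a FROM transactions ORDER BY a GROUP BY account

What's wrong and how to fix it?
Bug: GROUP BY must precede ORDER BY

Fix: Move ORDER BY to the end, after GROUP BY

Corrected query:
SELECT account, AVG(amount) AS a FROM transactions GROUP BY account ORDER BY a

Result:
account | a          
--------+------------
ACC-103 | 847.03     
ACC-102 | 1618.036667
ACC-104 | 2143.336667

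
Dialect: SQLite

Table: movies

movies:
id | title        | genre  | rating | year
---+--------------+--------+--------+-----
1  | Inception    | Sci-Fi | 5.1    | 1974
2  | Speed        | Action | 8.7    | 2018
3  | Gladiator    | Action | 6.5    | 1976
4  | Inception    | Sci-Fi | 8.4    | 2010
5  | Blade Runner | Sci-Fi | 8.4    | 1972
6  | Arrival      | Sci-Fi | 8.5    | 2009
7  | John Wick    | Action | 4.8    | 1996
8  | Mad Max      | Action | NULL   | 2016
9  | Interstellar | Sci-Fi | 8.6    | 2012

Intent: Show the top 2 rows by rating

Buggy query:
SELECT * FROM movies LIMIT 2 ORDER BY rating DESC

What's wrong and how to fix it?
Bug: ORDER BY cannot follow LIMIT; LIMIT is the final clause

Fix: Swap the clauses: ORDER BY first, then LIMIT

Corrected query:
SELECT * FROM movies ORDER BY rating DESC LIMIT 2

Result:
id | title        | genre  | rating | year
---+--------------+--------+--------+-----
2  | Speed        | Action | 8.7    | 2018
9  | Interstellar | Sci-Fi | 8.6    | 2012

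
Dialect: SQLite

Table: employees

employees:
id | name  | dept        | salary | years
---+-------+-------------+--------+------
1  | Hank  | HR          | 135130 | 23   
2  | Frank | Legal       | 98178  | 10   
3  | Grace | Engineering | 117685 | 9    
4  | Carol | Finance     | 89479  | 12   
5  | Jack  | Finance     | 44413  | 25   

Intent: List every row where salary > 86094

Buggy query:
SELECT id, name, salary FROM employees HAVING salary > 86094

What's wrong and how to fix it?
Bug: This is a non-aggregate query (no GROUP BY, no aggregates), so in SQLite the HAVING clause is invalid here; a row-level condition belongs in WHERE

Fix: Use WHERE for row-level filtering

Corrected query:
SELECT id, name, salary FROM employees WHERE salary > 86094

Result:
id | name  | salary
---+-------+-------
1  | Hank  | 135130
2  | Frank | 98178 
3  | Grace | 117685
4  | Carol | 89479 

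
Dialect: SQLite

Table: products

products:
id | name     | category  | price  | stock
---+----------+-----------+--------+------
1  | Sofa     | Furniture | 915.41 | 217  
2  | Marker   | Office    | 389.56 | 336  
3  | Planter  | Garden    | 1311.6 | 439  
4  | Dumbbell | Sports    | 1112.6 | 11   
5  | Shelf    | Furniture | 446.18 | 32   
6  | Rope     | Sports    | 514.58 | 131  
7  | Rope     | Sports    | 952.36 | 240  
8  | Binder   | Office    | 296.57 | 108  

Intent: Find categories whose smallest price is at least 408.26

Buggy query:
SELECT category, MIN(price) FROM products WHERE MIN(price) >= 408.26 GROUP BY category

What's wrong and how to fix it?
Bug: Aggregates like MIN are computed per group after WHERE runs

Fix: Use HAVING for the per-group MIN condition

Corrected query:
SELECT category, MIN(price) FROM products GROUP BY category HAVING MIN(price) >= 408.26

Result:
category  | MIN(price)
----------+-----------
Furniture | 446.18    
Garden    | 1311.6    
Sports    | 514.58    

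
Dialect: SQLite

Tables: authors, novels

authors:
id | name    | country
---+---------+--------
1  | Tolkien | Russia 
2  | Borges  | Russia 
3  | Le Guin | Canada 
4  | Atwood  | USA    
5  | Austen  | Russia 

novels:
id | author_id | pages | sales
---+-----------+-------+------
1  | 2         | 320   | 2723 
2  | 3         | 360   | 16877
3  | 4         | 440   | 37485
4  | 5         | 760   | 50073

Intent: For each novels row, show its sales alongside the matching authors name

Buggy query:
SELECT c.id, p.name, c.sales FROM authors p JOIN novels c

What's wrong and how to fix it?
Bug: Missing join condition: each novels row is matched to all authors rows instead of just its own

Fix: Specify the join condition linking the foreign key to the parent id

Corrected query:
SELECT c.id, p.name, c.sales FROM authors p JOIN novels c ON c.author_id = p.id

Result:
id | name    | sales
---+---------+------
1  | Borges  | 2723 
2  | Le Guin | 16877
3  | Atwood  | 37485
4  | Austen  | 50073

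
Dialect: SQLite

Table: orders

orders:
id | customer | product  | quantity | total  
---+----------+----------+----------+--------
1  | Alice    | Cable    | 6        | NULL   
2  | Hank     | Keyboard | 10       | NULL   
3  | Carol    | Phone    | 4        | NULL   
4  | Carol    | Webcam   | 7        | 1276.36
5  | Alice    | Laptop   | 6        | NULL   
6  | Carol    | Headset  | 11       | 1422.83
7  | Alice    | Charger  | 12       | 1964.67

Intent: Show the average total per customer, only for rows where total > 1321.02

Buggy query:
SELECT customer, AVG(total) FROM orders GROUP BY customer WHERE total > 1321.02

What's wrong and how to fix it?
Bug: Row-level WHERE must come before GROUP BY in the clause order

Fix: Place WHERE between FROM and GROUP BY

Corrected query:
SELECT customer, AVG(total) FROM orders WHERE total > 1321.02 GROUP BY customer

Result:
customer | AVG(total)
---------+-----------
Alice    | 1964.67   
Carol    | 1422.83   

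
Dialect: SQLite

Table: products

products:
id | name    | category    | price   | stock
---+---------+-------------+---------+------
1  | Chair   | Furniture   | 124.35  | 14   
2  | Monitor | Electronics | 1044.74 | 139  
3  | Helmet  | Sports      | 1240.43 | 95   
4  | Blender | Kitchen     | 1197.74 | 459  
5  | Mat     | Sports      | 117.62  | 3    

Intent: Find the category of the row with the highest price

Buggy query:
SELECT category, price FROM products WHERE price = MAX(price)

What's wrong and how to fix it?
Bug: WHERE is evaluated per row; an aggregate over the whole table isn't defined there

Fix: Use a subquery: WHERE price = (SELECT MAX(price) FROM products)

Corrected query:
SELECT category, price FROM products WHERE price = (SELECT MAX(price) FROM products)

Result:
category | price  
---------+--------
Sports   | 1240.43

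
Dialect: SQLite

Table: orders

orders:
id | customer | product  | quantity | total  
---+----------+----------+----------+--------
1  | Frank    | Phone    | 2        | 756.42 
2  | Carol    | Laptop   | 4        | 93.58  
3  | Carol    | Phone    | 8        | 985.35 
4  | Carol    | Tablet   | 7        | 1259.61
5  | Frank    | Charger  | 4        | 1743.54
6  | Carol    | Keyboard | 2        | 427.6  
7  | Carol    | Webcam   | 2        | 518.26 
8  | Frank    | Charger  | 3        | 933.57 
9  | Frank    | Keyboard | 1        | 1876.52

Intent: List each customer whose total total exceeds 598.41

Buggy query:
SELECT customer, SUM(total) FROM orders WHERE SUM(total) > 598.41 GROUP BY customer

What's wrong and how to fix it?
Bug: Aggregate functions cannot appear in a WHERE clause

Fix: Use HAVING (which filters groups after aggregation) instead of WHERE

Corrected query:
SELECT customer, SUM(total) FROM orders GROUP BY customer HAVING SUM(total) > 598.41

Result:
customer | SUM(total)
---------+-----------
Carol    | 3284.4    
Frank    | 5310.05   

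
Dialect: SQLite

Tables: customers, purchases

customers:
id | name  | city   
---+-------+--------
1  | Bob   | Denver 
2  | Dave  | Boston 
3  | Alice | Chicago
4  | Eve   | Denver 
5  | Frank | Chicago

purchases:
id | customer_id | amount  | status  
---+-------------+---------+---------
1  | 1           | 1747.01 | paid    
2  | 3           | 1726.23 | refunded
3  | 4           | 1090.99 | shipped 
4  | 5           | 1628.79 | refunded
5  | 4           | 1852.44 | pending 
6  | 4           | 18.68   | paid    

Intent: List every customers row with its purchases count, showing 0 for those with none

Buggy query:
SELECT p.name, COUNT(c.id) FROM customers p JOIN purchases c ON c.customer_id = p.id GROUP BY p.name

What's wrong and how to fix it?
Bug: An inner join excludes parents with zero children

Fix: Switch to LEFT JOIN to retain unmatched parent rows

Corrected query:
SELECT p.name, COUNT(c.id) FROM customers p LEFT JOIN purchases c ON c.customer_id = p.id GROUP BY p.name

Result:
name  | COUNT(c.id)
------+------------
Alice | 1          
Bob   | 1          
Dave  | 0          
Eve   | 3          
Frank | 1          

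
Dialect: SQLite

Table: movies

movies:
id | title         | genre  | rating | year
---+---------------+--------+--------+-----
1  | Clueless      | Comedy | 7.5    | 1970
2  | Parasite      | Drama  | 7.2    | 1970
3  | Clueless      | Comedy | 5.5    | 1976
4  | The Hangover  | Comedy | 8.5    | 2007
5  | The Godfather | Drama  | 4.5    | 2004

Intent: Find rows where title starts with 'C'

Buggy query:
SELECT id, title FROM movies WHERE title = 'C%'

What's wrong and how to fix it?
Bug: Wildcards only work with LIKE; '=' treats '%' as a literal character

Fix: Replace '=' with LIKE so 'C%' is treated as a pattern

Corrected query:
SELECT id, title FROM movies WHERE title LIKE 'C%'

Result:
id | title   
---+---------
1  | Clueless
3  | Clueless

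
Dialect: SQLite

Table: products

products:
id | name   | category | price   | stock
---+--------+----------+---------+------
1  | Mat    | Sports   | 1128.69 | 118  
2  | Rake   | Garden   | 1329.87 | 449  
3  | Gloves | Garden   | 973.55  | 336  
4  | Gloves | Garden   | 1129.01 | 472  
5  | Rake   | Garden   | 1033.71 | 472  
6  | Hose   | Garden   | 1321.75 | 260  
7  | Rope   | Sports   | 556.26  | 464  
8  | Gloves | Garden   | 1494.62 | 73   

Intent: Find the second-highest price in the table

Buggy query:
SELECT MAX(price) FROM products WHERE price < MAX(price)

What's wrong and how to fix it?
Bug: The inner MAX is an aggregate inside WHERE, which is not allowed

Fix: Compute the overall MAX in a subquery, then take MAX of rows below it

Corrected query:
SELECT MAX(price) FROM products WHERE price < (SELECT MAX(price) FROM products)

Result:
MAX(price)
----------
1329.87   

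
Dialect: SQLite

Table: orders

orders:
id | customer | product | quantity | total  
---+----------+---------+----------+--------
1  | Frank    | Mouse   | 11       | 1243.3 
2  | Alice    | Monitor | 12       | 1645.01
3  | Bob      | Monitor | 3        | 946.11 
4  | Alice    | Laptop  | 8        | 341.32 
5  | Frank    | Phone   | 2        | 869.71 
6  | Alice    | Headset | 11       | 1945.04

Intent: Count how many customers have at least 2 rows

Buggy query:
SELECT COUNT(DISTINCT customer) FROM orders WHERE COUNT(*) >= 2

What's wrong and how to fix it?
Bug: COUNT(*) cannot appear in WHERE; the per-group count doesn't exist yet

Fix: Group first with HAVING COUNT(*) >= 2, then COUNT the resulting groups

Corrected query:
SELECT COUNT(*) FROM (SELECT customer FROM orders GROUP BY customer HAVING COUNT(*) >= 2)

Result:
COUNT(*)
--------
2       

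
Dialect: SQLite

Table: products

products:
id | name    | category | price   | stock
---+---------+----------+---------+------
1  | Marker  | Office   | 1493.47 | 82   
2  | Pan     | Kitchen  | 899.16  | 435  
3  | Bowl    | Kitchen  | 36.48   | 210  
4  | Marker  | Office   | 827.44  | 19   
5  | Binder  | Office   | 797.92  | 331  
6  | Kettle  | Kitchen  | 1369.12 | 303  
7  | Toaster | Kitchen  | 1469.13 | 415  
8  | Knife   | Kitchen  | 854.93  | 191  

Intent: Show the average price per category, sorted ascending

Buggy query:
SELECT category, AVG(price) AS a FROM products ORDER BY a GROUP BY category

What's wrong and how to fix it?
Bug: GROUP BY must precede ORDER BY

Fix: Move ORDER BY to the end, after GROUP BY

Corrected query:
SELECT category, AVG(price) AS a FROM products GROUP BY category ORDER BY a

Result:
category | a      
---------+--------
Kitchen  | 925.764
Office   | 1039.61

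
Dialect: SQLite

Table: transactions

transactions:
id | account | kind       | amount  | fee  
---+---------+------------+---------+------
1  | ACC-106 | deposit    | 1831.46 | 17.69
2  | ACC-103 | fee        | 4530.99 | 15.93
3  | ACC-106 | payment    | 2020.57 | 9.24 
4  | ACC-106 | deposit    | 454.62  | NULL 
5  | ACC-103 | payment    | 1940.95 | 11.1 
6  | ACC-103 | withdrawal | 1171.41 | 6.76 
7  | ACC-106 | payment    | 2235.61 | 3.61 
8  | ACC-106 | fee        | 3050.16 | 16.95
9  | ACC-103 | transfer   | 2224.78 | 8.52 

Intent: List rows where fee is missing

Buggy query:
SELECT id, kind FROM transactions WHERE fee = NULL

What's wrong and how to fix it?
Bug: '= NULL' is always unknown in SQL three-valued logic, so no rows match

Fix: Use IS NULL to test for NULL

Corrected query:
SELECT id, kind FROM transactions WHERE fee IS NULL

Result:
id | kind   
---+--------
4  | deposit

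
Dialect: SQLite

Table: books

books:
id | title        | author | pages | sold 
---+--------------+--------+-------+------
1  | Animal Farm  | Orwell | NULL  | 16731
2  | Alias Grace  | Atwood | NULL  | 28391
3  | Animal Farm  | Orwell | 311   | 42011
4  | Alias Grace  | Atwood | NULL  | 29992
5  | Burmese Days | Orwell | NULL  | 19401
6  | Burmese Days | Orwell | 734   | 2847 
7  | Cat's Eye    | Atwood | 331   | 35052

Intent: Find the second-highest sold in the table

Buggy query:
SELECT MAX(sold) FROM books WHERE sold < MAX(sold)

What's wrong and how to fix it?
Bug: MAX(sold) on the right of the comparison is an aggregate-in-WHERE error

Fix: Compute the overall MAX in a subquery, then take MAX of rows below it

Corrected query:
SELECT MAX(sold) FROM books WHERE sold < (SELECT MAX(sold) FROM books)

Result:
MAX(sold)
---------
35052    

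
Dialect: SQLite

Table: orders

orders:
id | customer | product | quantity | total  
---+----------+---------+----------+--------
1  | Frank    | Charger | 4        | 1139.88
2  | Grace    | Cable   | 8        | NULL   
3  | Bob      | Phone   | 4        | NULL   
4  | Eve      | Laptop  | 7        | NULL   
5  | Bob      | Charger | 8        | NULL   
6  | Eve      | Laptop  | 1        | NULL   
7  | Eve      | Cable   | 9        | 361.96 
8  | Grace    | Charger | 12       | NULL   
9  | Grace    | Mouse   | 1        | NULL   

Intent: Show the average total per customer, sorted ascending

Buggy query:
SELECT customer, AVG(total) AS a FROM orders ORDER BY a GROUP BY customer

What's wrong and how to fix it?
Bug: GROUP BY must precede ORDER BY

Fix: Reorder: SELECT … FROM … GROUP BY … ORDER BY …

Corrected query:
SELECT customer, AVG(total) AS a FROM orders GROUP BY customer ORDER BY a

Result:
customer | a      
---------+--------
Bob      | NULL   
Grace    | NULL   
Eve      | 361.96 
Frank    | 1139.88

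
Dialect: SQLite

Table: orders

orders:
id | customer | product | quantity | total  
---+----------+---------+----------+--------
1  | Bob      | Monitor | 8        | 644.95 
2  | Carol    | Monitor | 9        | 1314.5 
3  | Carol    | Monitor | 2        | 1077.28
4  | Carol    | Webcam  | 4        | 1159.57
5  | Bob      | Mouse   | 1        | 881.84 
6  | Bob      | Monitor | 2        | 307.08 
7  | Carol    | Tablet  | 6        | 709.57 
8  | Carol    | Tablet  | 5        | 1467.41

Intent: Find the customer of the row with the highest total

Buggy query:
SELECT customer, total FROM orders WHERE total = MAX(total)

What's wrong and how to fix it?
Bug: MAX(total) is an aggregate and cannot be used directly in WHERE

Fix: Use a subquery: WHERE total = (SELECT MAX(total) FROM orders)

Corrected query:
SELECT customer, total FROM orders WHERE total = (SELECT MAX(total) FROM orders)

Result:
customer | total  
---------+--------
Carol    | 1467.41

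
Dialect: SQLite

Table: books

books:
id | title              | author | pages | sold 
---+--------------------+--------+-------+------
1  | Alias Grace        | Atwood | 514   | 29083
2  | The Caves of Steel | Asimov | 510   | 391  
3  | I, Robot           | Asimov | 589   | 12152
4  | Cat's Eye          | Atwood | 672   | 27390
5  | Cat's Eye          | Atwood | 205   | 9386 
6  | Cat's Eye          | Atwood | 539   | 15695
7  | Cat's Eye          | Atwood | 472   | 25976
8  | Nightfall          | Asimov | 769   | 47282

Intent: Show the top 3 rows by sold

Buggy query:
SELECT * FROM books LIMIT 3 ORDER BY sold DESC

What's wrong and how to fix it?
Bug: ORDER BY cannot follow LIMIT; LIMIT is the final clause

Fix: Swap the clauses: ORDER BY first, then LIMIT

Corrected query:
SELECT * FROM books ORDER BY sold DESC LIMIT 3

Result:
id | title       | author | pages | sold 
---+-------------+--------+-------+------
8  | Nightfall   | Asimov | 769   | 47282
1  | Alias Grace | Atwood | 514   | 29083
4  | Cat's Eye   | Atwood | 672   | 27390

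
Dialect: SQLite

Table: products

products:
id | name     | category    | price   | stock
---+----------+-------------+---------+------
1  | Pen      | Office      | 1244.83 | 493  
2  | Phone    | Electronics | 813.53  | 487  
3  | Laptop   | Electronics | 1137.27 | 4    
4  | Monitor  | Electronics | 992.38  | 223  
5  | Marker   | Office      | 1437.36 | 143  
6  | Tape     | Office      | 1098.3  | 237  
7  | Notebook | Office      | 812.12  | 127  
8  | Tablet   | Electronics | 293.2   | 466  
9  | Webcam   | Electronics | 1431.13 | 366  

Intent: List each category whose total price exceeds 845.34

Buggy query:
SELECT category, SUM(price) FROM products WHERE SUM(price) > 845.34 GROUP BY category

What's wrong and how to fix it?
Bug: WHERE runs before GROUP BY, so aggregates aren't available there

Fix: Use HAVING (which filters groups after aggregation) instead of WHERE

Corrected query:
SELECT category, SUM(price) FROM products GROUP BY category HAVING SUM(price) > 845.34

Result:
category    | SUM(price)
------------+-----------
Electronics | 4667.51   
Office      | 4592.61   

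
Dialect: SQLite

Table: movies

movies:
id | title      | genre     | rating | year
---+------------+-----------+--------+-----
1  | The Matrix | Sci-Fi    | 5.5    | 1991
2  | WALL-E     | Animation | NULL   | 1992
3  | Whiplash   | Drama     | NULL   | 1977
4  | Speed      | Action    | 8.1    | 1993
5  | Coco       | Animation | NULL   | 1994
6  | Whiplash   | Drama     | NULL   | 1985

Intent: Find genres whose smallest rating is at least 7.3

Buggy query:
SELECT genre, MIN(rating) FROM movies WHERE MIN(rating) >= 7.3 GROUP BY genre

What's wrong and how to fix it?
Bug: MIN() in WHERE is a misuse of aggregate

Fix: Replace WHERE with HAVING after the GROUP BY

Corrected query:
SELECT genre, MIN(rating) FROM movies GROUP BY genre HAVING MIN(rating) >= 7.3

Result:
genre  | MIN(rating)
-------+------------
Action | 8.1        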